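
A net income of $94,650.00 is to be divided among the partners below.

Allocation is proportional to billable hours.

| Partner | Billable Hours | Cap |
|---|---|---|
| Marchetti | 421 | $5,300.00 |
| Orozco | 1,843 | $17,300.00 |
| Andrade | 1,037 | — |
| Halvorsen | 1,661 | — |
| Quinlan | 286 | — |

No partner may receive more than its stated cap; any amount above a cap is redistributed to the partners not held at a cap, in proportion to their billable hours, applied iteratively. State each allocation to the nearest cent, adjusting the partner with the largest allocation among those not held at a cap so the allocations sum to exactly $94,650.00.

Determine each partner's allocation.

Total billable hours = 5,248.
Unconstrained shares: Marchetti 7,592.9211; Orozco 33,239.3197; Andrade 18,702.7534; Halvorsen 29,956.8693; Quinlan 5,158.1364.
Capped: Marchetti ($5,300.00), Orozco ($17,300.00); remaining pool $72,050.00 reallocated over remaining billable hours 2,984.
Remaining shares: Andrade 25,038.8237 → $25,038.82; Halvorsen 40,105.5798 → $40,105.58; Quinlan 6,905.5965 → $6,905.60.

Marchetti: $5,300.00 · Orozco: $17,300.00 · Andrade: $25,038.82 · Halvorsen: $40,105.58 · Quinlan: $6,905.60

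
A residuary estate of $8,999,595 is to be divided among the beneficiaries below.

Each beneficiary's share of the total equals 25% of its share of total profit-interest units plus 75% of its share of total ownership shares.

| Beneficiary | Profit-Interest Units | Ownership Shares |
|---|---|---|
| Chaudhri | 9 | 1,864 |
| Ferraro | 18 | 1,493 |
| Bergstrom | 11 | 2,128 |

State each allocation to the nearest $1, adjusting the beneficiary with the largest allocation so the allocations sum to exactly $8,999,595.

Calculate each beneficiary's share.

Totals — profit-interest units 38, ownership shares 5,485.
Composite weights (25% profit-interest units + 75% ownership shares): Chaudhri 0.3141; Ferraro 0.3226; Bergstrom 0.3633.
Unrounded shares: Chaudhri 2,826,659.97; Ferraro 2,902,987.91; Bergstrom 3,269,947.12.
At nearest $1: Chaudhri $2,826,660; Ferraro $2,902,988; Bergstrom $3,269,947. Sum = $8,999,595.
Sum already equals the total — no adjustment.

Chaudhri: $2,826,660 | Ferraro: $2,902,988 | Bergstrom: $3,269,947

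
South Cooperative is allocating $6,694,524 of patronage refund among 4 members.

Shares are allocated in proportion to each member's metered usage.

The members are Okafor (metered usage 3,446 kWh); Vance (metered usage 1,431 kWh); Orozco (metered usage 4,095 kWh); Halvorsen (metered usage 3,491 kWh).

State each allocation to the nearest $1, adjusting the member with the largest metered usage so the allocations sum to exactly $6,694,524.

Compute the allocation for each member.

Metered usage total: 3,446 + 1,431 + 4,095 + 3,491 = 12,463.
Unrounded shares: Okafor 1,851,025.41; Vance 768,664.35; Orozco 2,199,636.99; Halvorsen 1,875,197.25.
After rounding ($1): Okafor $1,851,025; Vance $768,664; Orozco $2,199,637; Halvorsen $1,875,197. Sum = $6,694,523.
Difference $6,694,524 − $6,694,523 = +$1 applied to largest metered usage (Orozco): Orozco becomes $2,199,638.

Okafor: $1,851,025 · Vance: $768,664 · Orozco: $2,199,638 · Halvorsen: $1,875,197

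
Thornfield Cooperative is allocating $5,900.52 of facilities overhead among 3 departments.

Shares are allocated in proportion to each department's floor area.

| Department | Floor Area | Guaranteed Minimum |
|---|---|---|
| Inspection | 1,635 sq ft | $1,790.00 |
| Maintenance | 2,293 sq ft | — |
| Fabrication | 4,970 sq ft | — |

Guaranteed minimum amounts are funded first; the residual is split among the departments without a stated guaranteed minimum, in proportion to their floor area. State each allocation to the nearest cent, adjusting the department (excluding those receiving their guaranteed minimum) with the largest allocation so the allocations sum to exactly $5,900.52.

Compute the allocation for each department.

Inspection: $1,790.00; Maintenance: $1,297.73; Fabrication: $2,812.79

Fund the minimums — Inspection $1,790.00. Balance $4,110.52.
Balance split over remaining floor area 7,263: Maintenance 1,297.7313 → $1,297.73; Fabrication 2,812.7887 → $2,812.79.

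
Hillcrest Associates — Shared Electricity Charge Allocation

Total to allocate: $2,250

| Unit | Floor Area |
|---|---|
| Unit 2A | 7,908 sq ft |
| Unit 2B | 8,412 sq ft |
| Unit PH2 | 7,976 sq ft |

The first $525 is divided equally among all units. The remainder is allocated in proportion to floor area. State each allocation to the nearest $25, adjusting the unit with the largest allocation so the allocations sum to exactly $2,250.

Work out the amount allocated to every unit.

$525 shared equally gives $175 per unit.
Remainder $1,725 by floor area (total 24,296): Unit 2A 561.46 → $550; Unit 2B 597.25 → $600; Unit PH2 566.29 → $575.
Totals: Unit 2A $175 + $550 = $725; Unit 2B $175 + $600 = $775; Unit PH2 $175 + $575 = $750.

Unit 2A: $725 | Unit 2B: $775 | Unit PH2: $750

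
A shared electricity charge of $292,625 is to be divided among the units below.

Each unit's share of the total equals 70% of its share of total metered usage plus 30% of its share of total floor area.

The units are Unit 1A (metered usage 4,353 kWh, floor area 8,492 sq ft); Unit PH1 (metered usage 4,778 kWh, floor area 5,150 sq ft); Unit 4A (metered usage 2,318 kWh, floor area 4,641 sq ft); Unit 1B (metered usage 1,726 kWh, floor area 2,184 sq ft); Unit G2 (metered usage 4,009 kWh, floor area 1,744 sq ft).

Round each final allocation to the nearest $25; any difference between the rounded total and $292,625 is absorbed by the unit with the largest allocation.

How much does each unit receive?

Unit 1A: $85,475 | Unit PH1: $77,300 | Unit 4A: $45,975 | Unit 1B: $29,200 | Unit G2: $54,675

Metered usage total 17,184; floor area total 22,211.
Combined weights (70% metered usage + 30% floor area): Unit 1A 0.2920; Unit PH1 0.2642; Unit 4A 0.1571; Unit 1B 0.0998; Unit G2 0.1869.
Proportional shares: Unit 1A 85,452.89; Unit PH1 77,309.97; Unit 4A 45,974.37; Unit 1B 29,206.46; Unit G2 54,681.31.
Rounded to nearest $25: Unit 1A $85,450; Unit PH1 $77,300; Unit 4A $45,975; Unit 1B $29,200; Unit G2 $54,675. Sum = $292,600.
Difference $292,625 − $292,600 = +$25 applied to largest allocation (Unit 1A): Unit 1A becomes $85,475.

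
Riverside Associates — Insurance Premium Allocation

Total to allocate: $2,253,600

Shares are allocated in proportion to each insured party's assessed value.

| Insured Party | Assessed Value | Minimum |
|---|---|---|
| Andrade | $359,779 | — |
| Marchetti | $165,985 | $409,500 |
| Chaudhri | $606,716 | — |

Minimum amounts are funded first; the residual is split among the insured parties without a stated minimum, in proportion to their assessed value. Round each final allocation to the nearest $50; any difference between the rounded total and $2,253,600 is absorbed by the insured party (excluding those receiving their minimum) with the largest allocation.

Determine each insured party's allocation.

Andrade: $686,450 | Marchetti: $409,500 | Chaudhri: $1,157,650

Guaranteed amounts: Marchetti $409,500. Remaining pool $1,844,100.
Remaining pool split over remaining assessed value 966,495: Andrade 686,468.58 → $686,450; Chaudhri 1,157,631.42 → $1,157,650.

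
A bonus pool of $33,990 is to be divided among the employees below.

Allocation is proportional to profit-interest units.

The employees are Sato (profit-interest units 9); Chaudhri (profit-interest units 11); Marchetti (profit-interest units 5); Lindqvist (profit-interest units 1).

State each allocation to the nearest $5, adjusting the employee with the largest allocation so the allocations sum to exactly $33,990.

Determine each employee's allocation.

Sato: $11,765; Chaudhri: $14,385; Marchetti: $6,535; Lindqvist: $1,305

Combined profit-interest units = 26.
Raw shares: Sato 9/26 × $33,990 = 11,765.77; Chaudhri 11/26 × $33,990 = 14,380.38; Marchetti 5/26 × $33,990 = 6,536.54; Lindqvist 1/26 × $33,990 = 1,307.31.
At nearest $5: Sato $11,765; Chaudhri $14,380; Marchetti $6,535; Lindqvist $1,305. Sum = $33,985.
Difference $33,990 − $33,985 = +$5 applied to largest allocation (Chaudhri): Chaudhri becomes $14,385.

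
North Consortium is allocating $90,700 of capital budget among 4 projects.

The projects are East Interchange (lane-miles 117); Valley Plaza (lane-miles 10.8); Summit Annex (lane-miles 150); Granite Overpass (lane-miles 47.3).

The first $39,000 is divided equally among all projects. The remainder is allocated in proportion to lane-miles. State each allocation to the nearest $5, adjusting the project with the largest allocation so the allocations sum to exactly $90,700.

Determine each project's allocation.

First tranche $39,000 split equally: $9,750 each.
Remainder $51,700 by lane-miles (total 325.1): East Interchange 18,606.27 → $18,605; Valley Plaza 1,717.502 → $1,720; Summit Annex 23,854.20 → $23,855; Granite Overpass 7,522.02 → $7,520.
Totals: East Interchange $9,750 + $18,605 = $28,355; Valley Plaza $9,750 + $1,720 = $11,470; Summit Annex $9,750 + $23,855 = $33,605; Granite Overpass $9,750 + $7,520 = $17,270.

East Interchange: $28,355 | Valley Plaza: $11,470 | Summit Annex: $33,605 | Granite Overpass: $17,270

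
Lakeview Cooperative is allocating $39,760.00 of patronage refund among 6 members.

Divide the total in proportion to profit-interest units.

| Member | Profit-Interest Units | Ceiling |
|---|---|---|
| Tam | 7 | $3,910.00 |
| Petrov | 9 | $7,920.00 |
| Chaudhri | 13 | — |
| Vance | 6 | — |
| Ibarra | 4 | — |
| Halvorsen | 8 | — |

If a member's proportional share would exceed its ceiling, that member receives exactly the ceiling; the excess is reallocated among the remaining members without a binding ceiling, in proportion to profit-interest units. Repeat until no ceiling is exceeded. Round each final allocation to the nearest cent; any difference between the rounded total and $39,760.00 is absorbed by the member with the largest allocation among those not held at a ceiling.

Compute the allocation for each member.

Tam: $3,910.00; Petrov: $7,920.00; Chaudhri: $11,712.58; Vance: $5,405.81; Ibarra: $3,603.87; Halvorsen: $7,207.74

Profit-interest units total: 47.
Pro-rata shares before constraints: Tam 5,921.7021; Petrov 7,613.6170; Chaudhri 10,997.4468; Vance 5,075.7447; Ibarra 3,383.8298; Halvorsen 6,767.6596.
Cap binds for Tam ($3,910.00); balance $35,850.00 reallocated over remaining profit-interest units 40.
Cap binds for Petrov ($7,920.00); balance $27,930.00 reallocated over remaining profit-interest units 31.
Redistributed shares: Chaudhri 11,712.5806 → $11,712.58; Vance 5,405.8065 → $5,405.81; Ibarra 3,603.8710 → $3,603.87; Halvorsen 7,207.7419 → $7,207.74.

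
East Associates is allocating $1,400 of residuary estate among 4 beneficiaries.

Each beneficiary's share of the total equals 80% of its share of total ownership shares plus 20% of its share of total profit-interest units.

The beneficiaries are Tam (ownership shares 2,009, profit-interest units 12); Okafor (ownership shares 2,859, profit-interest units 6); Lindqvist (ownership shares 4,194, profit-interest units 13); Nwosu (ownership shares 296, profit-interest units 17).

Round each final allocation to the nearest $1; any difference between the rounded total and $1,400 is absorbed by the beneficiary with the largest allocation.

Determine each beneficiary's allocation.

Tam: $310 | Okafor: $377 | Lindqvist: $578 | Nwosu: $135

Ownership shares total 9,358; profit-interest units total 48.
Composite weights (80% ownership shares + 20% profit-interest units): Tam 0.2217; Okafor 0.2694; Lindqvist 0.4127; Nwosu 0.0961.
Proportional shares: Tam 310.44; Okafor 377.18; Lindqvist 577.79; Nwosu 134.59.
After rounding ($1): Tam $310; Okafor $377; Lindqvist $578; Nwosu $135. Sum = $1,400.
Sum already equals the total — no adjustment.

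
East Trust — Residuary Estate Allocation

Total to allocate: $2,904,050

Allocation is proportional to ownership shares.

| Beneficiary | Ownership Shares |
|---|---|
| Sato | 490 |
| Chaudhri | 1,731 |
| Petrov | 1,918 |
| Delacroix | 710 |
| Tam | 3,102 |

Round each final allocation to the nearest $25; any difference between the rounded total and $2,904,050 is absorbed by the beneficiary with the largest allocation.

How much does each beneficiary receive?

Sato: $178,975 | Chaudhri: $632,225 | Petrov: $700,525 | Delacroix: $259,325 | Tam: $1,133,000

Combined ownership shares = 7,951.
Unrounded shares: Sato 490/7,951 × $2,904,050 = 178,969.25; Chaudhri 1,731/7,951 × $2,904,050 = 632,236.27; Petrov 1,918/7,951 × $2,904,050 = 700,536.78; Delacroix 710/7,951 × $2,904,050 = 259,322.79; Tam 3,102/7,951 × $2,904,050 = 1,132,984.92.
After rounding ($25): Sato $178,975; Chaudhri $632,225; Petrov $700,525; Delacroix $259,325; Tam $1,132,975. Sum = $2,904,025.
Difference $2,904,050 − $2,904,025 = +$25 applied to largest allocation (Tam): Tam becomes $1,133,000.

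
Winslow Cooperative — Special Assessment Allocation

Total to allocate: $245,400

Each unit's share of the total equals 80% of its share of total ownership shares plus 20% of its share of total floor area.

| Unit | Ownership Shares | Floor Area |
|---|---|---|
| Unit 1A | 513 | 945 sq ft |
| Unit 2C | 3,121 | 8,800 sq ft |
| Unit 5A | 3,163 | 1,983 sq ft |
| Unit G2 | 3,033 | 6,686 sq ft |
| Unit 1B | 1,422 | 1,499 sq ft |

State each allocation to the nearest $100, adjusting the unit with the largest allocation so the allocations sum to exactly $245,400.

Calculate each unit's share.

Totals — ownership shares 11,252, floor area 19,913.
Combined weights (80% ownership shares + 20% floor area): Unit 1A 0.0460; Unit 2C 0.3103; Unit 5A 0.2448; Unit G2 0.2828; Unit 1B 0.1162.
Raw shares: Unit 1A 11,279.76; Unit 2C 76,143.40; Unit 5A 60,074.19; Unit G2 69,397.59; Unit 1B 28,505.05.
After rounding ($100): Unit 1A $11,300; Unit 2C $76,100; Unit 5A $60,100; Unit G2 $69,400; Unit 1B $28,500. Sum = $245,400.
No rounding difference to absorb.

Unit 1A: $11,300; Unit 2C: $76,100; Unit 5A: $60,100; Unit G2: $69,400; Unit 1B: $28,500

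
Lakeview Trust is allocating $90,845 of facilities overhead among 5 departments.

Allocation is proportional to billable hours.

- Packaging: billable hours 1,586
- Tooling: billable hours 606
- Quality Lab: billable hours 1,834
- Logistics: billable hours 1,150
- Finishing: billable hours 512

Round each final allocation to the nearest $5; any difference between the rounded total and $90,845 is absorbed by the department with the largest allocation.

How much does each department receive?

Combined billable hours = 5,688.
Pro-rata amounts: Packaging 1,586/5,688 × $90,845 = 25,330.55; Tooling 606/5,688 × $90,845 = 9,678.63; Quality Lab 1,834/5,688 × $90,845 = 29,291.44; Logistics 1,150/5,688 × $90,845 = 18,367.04; Finishing 512/5,688 × $90,845 = 8,177.33.
After rounding ($5): Packaging $25,330; Tooling $9,680; Quality Lab $29,290; Logistics $18,365; Finishing $8,175. Sum = $90,840.
Difference $90,845 − $90,840 = +$5 applied to largest allocation (Quality Lab): Quality Lab becomes $29,295.

Packaging: $25,330; Tooling: $9,680; Quality Lab: $29,295; Logistics: $18,365; Finishing: $8,175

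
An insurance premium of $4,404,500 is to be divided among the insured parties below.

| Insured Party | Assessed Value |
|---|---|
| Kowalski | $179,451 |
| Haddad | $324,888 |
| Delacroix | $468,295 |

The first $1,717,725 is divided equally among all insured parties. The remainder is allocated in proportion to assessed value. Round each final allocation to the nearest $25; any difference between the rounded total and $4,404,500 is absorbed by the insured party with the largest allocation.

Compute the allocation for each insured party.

First tranche $1,717,725 split equally: $572,575 each.
Remainder $2,686,775 by assessed value (total 972,634): Kowalski 495,710.06 → $495,700; Haddad 897,460.87 → $897,450; Delacroix 1,293,604.07 → $1,293,600.
Rounding difference +$25 on remainder applied to Delacroix.
Totals: Kowalski $572,575 + $495,700 = $1,068,275; Haddad $572,575 + $897,450 = $1,470,025; Delacroix $572,575 + $1,293,625 = $1,866,200.

Kowalski: $1,068,275 | Haddad: $1,470,025 | Delacroix: $1,866,200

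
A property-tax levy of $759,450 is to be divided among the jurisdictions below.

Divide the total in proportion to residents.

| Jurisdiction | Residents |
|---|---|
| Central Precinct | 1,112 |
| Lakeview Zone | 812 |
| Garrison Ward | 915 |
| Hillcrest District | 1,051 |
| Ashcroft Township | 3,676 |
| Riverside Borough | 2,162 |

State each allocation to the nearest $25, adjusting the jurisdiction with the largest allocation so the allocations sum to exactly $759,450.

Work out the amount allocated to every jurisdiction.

Residents total: 9,728.
Proportional shares: Central Precinct 1,112/9,728 × $759,450 = 86,812.13; Lakeview Zone 812/9,728 × $759,450 = 63,391.59; Garrison Ward 915/9,728 × $759,450 = 71,432.64; Hillcrest District 1,051/9,728 × $759,450 = 82,049.95; Ashcroft Township 3,676/9,728 × $759,450 = 286,979.67; Riverside Borough 2,162/9,728 × $759,450 = 168,784.02.
After rounding ($25): Central Precinct $86,800; Lakeview Zone $63,400; Garrison Ward $71,425; Hillcrest District $82,050; Ashcroft Township $286,975; Riverside Borough $168,775. Sum = $759,425.
Difference $759,450 − $759,425 = +$25 applied to largest allocation (Ashcroft Township): Ashcroft Township becomes $287,000.

Central Precinct: $86,800; Lakeview Zone: $63,400; Garrison Ward: $71,425; Hillcrest District: $82,050; Ashcroft Township: $287,000; Riverside Borough: $168,775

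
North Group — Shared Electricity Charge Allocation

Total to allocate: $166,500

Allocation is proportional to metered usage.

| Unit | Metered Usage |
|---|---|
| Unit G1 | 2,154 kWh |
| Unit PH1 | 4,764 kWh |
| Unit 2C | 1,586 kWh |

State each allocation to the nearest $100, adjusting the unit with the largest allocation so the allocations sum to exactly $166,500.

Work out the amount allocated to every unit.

Metered usage total: 8,504.
Pro-rata amounts: Unit G1 2,154/8,504 × $166,500 = 42,173.21; Unit PH1 4,764/8,504 × $166,500 = 93,274.46; Unit 2C 1,586/8,504 × $166,500 = 31,052.33.
After rounding ($100): Unit G1 $42,200; Unit PH1 $93,300; Unit 2C $31,100. Sum = $166,600.
Difference $166,500 − $166,600 = −$100 applied to largest allocation (Unit PH1): Unit PH1 becomes $93,200.

Unit G1: $42,200 · Unit PH1: $93,200 · Unit 2C: $31,100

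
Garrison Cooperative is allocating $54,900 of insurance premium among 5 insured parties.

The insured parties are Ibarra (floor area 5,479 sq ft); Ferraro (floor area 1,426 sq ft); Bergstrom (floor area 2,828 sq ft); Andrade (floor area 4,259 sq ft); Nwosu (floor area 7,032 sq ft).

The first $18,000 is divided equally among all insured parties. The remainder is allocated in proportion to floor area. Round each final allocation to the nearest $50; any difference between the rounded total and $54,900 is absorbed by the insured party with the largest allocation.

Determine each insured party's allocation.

Ibarra: $13,200 · Ferraro: $6,100 · Bergstrom: $8,550 · Andrade: $11,100 · Nwosu: $15,950

$18,000 shared equally gives $3,600 per insured party.
Remainder $36,900 by floor area (total 21,024): Ibarra 9,616.40 → $9,600; Ferraro 2,502.83 → $2,500; Bergstrom 4,963.53 → $4,950; Andrade 7,475.13 → $7,500; Nwosu 12,342.12 → $12,350.
Totals: Ibarra $3,600 + $9,600 = $13,200; Ferraro $3,600 + $2,500 = $6,100; Bergstrom $3,600 + $4,950 = $8,550; Andrade $3,600 + $7,500 = $11,100; Nwosu $3,600 + $12,350 = $15,950.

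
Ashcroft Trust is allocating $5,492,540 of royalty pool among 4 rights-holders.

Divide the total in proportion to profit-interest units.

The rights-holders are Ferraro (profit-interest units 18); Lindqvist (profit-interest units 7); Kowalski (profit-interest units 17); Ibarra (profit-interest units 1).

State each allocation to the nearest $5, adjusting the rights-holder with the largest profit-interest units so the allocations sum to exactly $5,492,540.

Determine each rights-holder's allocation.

Combined profit-interest units = 18 + 7 + 17 + 1 = 43.
Pro-rata amounts: Ferraro 2,299,202.79; Lindqvist 894,134.42; Kowalski 2,171,469.30; Ibarra 127,733.49.
Rounded to nearest $5: Ferraro $2,299,205; Lindqvist $894,135; Kowalski $2,171,470; Ibarra $127,735. Sum = $5,492,545.
Difference $5,492,540 − $5,492,545 = −$5 applied to largest profit-interest units (Ferraro): Ferraro becomes $2,299,200.

Ferraro: $2,299,200 | Lindqvist: $894,135 | Kowalski: $2,171,470 | Ibarra: $127,735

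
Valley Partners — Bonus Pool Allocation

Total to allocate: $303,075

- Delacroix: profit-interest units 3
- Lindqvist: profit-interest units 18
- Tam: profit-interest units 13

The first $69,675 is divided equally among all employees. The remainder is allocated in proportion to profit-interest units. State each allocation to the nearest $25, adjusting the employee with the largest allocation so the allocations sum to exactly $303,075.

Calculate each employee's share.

Delacroix: $43,825; Lindqvist: $146,775; Tam: $112,475

First tranche $69,675 split equally: $23,225 each.
Remainder $233,400 by profit-interest units (total 34): Delacroix 20,594.12 → $20,600; Lindqvist 123,564.71 → $123,575; Tam 89,241.18 → $89,250.
Rounding difference −$25 on remainder applied to Lindqvist.
Totals: Delacroix $23,225 + $20,600 = $43,825; Lindqvist $23,225 + $123,550 = $146,775; Tam $23,225 + $89,250 = $112,475.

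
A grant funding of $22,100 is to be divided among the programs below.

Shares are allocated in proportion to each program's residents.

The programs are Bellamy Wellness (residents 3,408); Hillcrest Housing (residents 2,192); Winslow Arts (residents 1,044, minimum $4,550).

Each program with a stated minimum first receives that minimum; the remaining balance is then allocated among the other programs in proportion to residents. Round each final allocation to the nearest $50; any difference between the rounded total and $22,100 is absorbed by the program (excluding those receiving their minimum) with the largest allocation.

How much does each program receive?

Bellamy Wellness: $10,700; Hillcrest Housing: $6,850; Winslow Arts: $4,550

Fund the minimums — Winslow Arts $4,550. Remaining pool $17,550.
Remaining pool split over remaining residents 5,600: Bellamy Wellness 10,680.43 → $10,700; Hillcrest Housing 6,869.57 → $6,850.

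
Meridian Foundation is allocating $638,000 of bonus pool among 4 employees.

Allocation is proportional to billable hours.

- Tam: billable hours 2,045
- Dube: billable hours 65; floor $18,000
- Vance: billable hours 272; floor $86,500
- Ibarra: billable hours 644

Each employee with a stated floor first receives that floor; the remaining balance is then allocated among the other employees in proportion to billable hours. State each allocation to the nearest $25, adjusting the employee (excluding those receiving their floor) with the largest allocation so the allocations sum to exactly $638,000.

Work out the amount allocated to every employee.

Fund the minimums — Dube $18,000; Vance $86,500. Remaining pool $533,500.
Remaining pool split over remaining billable hours 2,689: Tam 405,729.83 → $405,725; Ibarra 127,770.17 → $127,775.

Tam: $405,725 · Dube: $18,000 · Vance: $86,500 · Ibarra: $127,775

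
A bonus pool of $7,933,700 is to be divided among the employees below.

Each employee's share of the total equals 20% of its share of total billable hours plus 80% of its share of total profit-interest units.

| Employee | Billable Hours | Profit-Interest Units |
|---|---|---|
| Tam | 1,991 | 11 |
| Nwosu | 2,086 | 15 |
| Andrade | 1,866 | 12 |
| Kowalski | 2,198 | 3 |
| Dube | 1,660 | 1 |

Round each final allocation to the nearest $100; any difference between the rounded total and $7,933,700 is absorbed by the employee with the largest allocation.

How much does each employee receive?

Tam: $1,984,600 · Nwosu: $2,604,500 · Andrade: $2,115,500 · Kowalski: $809,200 · Dube: $419,900

Totals — billable hours 9,801, profit-interest units 42.
Combined weights (20% billable hours + 80% profit-interest units): Tam 0.2502; Nwosu 0.3283; Andrade 0.2666; Kowalski 0.1020; Dube 0.0529.
Pro-rata amounts: Tam 1,984,633.44; Nwosu 2,604,485.91; Andrade 2,115,514.57; Kowalski 809,201.09; Dube 419,865.00.
At nearest $100: Tam $1,984,600; Nwosu $2,604,500; Andrade $2,115,500; Kowalski $809,200; Dube $419,900. Sum = $7,933,700.
Sum already equals the total — no adjustment.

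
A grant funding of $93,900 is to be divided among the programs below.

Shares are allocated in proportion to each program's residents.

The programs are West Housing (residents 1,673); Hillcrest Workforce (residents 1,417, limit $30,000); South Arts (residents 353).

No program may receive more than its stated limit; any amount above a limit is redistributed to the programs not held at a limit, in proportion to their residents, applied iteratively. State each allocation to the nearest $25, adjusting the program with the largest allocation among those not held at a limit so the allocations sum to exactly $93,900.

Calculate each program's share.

West Housing: $52,775; Hillcrest Workforce: $30,000; South Arts: $11,125

Combined residents = 3,443.
Proportional shares (ignoring caps): West Housing 45,627.27; Hillcrest Workforce 38,645.45; South Arts 9,627.27.
Held at cap: Hillcrest Workforce ($30,000); residual $63,900 reallocated over remaining residents 2,026.
Redistributed shares: West Housing 52,766.39 → $52,775; South Arts 11,133.61 → $11,125.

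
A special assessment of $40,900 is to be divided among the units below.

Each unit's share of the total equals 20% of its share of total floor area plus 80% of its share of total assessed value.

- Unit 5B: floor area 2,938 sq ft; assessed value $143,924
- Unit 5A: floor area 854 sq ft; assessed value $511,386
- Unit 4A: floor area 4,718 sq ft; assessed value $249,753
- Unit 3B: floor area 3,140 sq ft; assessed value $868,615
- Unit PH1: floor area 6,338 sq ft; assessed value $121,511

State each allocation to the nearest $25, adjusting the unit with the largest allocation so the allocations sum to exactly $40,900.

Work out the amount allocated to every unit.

Floor area total 17,988; assessed value total 1,895,189.
Composite weights (20% floor area + 80% assessed value): Unit 5B 0.0934; Unit 5A 0.2254; Unit 4A 0.1579; Unit 3B 0.4016; Unit PH1 0.1218.
Proportional shares: Unit 5B 3,820.86; Unit 5A 9,217.32; Unit 4A 6,457.43; Unit 3B 16,424.34; Unit PH1 4,980.05.
Rounded to nearest $25: Unit 5B $3,825; Unit 5A $9,225; Unit 4A $6,450; Unit 3B $16,425; Unit PH1 $4,975. Sum = $40,900.
Rounded total matches; no reconciliation needed.

Unit 5B: $3,825 · Unit 5A: $9,225 · Unit 4A: $6,450 · Unit 3B: $16,425 · Unit PH1: $4,975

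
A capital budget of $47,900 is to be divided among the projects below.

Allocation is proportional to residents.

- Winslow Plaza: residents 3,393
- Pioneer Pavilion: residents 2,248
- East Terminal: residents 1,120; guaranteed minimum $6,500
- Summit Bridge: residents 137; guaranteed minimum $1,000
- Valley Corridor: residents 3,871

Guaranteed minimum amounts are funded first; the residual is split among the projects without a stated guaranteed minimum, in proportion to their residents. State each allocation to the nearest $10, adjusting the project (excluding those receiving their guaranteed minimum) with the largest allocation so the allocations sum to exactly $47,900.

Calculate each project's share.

Winslow Plaza: $14,410 · Pioneer Pavilion: $9,550 · East Terminal: $6,500 · Summit Bridge: $1,000 · Valley Corridor: $16,440

Minimums first: East Terminal $6,500; Summit Bridge $1,000. Remaining pool $40,400.
Remaining pool split over remaining residents 9,512: Winslow Plaza 14,410.98 → $14,410; Pioneer Pavilion 9,547.86 → $9,550; Valley Corridor 16,441.17 → $16,440.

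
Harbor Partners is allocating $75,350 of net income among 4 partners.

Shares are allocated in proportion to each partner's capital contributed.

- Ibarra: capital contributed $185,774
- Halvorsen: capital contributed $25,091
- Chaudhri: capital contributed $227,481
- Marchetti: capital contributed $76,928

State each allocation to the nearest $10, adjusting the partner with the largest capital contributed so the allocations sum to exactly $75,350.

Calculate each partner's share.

Ibarra: $27,170 | Halvorsen: $3,670 | Chaudhri: $33,260 | Marchetti: $11,250

Sum of capital contributed: 515,274.
Pro-rata amounts: Ibarra 185,774/515,274 × $75,350 = 27,166.27; Halvorsen 25,091/515,274 × $75,350 = 3,669.13; Chaudhri 227,481/515,274 × $75,350 = 33,265.20; Marchetti 76,928/515,274 × $75,350 = 11,249.40.
Rounded to nearest $10: Ibarra $27,170; Halvorsen $3,670; Chaudhri $33,270; Marchetti $11,250. Sum = $75,360.
Difference $75,350 − $75,360 = −$10 applied to largest capital contributed (Chaudhri): Chaudhri becomes $33,260.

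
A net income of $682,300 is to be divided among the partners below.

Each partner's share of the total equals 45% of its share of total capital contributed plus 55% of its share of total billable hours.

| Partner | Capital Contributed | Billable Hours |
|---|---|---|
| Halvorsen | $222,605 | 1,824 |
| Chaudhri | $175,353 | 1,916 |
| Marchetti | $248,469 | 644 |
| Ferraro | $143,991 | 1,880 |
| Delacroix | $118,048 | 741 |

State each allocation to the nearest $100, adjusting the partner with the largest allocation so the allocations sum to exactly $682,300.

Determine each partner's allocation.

Halvorsen: $172,900; Chaudhri: $161,900; Marchetti: $118,500; Ferraro: $149,400; Delacroix: $79,600

Totals — capital contributed 908,466, billable hours 7,005.
Blended shares (45% capital contributed + 55% billable hours): Halvorsen 0.2535; Chaudhri 0.2373; Marchetti 0.1736; Ferraro 0.2189; Delacroix 0.1167.
Pro-rata amounts: Halvorsen 172,947.54; Chaudhri 161,906.27; Marchetti 118,475.01; Ferraro 149,378.28; Delacroix 79,592.91.
After rounding ($100): Halvorsen $172,900; Chaudhri $161,900; Marchetti $118,500; Ferraro $149,400; Delacroix $79,600. Sum = $682,300.
Sum already equals the total — no adjustment.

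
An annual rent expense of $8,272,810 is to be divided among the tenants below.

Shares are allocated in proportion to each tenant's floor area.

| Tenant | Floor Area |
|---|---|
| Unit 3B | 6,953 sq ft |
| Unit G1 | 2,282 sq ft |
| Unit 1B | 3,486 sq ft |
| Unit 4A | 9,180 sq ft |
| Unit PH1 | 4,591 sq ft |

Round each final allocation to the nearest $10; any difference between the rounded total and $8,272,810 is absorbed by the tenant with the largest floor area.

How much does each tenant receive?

Unit 3B: $2,171,250 | Unit G1: $712,610 | Unit 1B: $1,088,590 | Unit 4A: $2,866,700 | Unit PH1: $1,433,660

Floor area total: 26,492.
Proportional shares: Unit 3B 6,953/26,492 × $8,272,810 = 2,171,253.51; Unit G1 2,282/26,492 × $8,272,810 = 712,613.33; Unit 1B 3,486/26,492 × $8,272,810 = 1,088,593.37; Unit 4A 9,180/26,492 × $8,272,810 = 2,866,691.67; Unit PH1 4,591/26,492 × $8,272,810 = 1,433,658.11.
Rounded to nearest $10: Unit 3B $2,171,250; Unit G1 $712,610; Unit 1B $1,088,590; Unit 4A $2,866,690; Unit PH1 $1,433,660. Sum = $8,272,800.
Difference $8,272,810 − $8,272,800 = +$10 applied to largest floor area (Unit 4A): Unit 4A becomes $2,866,700.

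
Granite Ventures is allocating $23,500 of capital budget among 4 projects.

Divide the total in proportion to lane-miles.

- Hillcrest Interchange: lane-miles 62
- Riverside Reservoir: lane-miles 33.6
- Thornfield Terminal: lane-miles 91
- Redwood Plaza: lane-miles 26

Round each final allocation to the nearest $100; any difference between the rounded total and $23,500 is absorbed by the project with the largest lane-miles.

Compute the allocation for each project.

Lane-miles total: 212.6.
Raw shares: Hillcrest Interchange 62/212.6 × $23,500 = 6,853.25; Riverside Reservoir 33.6/212.6 × $23,500 = 3,714.02; Thornfield Terminal 91/212.6 × $23,500 = 10,058.80; Redwood Plaza 26/212.6 × $23,500 = 2,873.94.
At nearest $100: Hillcrest Interchange $6,900; Riverside Reservoir $3,700; Thornfield Terminal $10,100; Redwood Plaza $2,900. Sum = $23,600.
Difference $23,500 − $23,600 = −$100 applied to largest lane-miles (Thornfield Terminal): Thornfield Terminal becomes $10,000.

Hillcrest Interchange: $6,900 · Riverside Reservoir: $3,700 · Thornfield Terminal: $10,000 · Redwood Plaza: $2,900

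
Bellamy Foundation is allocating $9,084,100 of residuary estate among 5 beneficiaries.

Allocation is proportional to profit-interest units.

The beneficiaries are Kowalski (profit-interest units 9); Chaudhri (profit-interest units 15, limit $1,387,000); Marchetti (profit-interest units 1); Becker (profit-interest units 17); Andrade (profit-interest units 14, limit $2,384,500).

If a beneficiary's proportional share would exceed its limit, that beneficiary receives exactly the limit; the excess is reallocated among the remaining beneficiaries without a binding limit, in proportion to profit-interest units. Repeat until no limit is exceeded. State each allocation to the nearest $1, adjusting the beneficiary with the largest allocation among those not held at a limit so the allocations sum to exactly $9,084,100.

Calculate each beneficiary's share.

Kowalski: $1,770,867 · Chaudhri: $1,387,000 · Marchetti: $196,763 · Becker: $3,344,970 · Andrade: $2,384,500

Sum of profit-interest units: 56.
Proportional shares (ignoring caps): Kowalski 1,459,944.64; Chaudhri 2,433,241.07; Marchetti 162,216.07; Becker 2,757,673.21; Andrade 2,271,025.00.
Cap binds for Chaudhri ($1,387,000); remaining pool $7,697,100 reallocated over remaining profit-interest units 41.
Cap binds for Andrade ($2,384,500); remaining pool $5,312,600 reallocated over remaining profit-interest units 27.
Shares after redistribution: Kowalski 1,770,866.67 → $1,770,867; Marchetti 196,762.96 → $196,763; Becker 3,344,970.37 → $3,344,970.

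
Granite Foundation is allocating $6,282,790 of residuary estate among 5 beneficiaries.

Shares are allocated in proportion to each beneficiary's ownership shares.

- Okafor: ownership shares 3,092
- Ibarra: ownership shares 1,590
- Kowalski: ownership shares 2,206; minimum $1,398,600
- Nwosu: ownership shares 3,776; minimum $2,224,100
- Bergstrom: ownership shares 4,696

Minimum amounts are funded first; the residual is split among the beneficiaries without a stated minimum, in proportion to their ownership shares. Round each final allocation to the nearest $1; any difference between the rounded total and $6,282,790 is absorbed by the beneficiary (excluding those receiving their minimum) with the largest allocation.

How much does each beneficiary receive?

Okafor: $877,052 | Ibarra: $451,007 | Kowalski: $1,398,600 | Nwosu: $2,224,100 | Bergstrom: $1,332,031

Minimums first: Kowalski $1,398,600; Nwosu $2,224,100. Balance $2,660,090.
Balance split over remaining ownership shares 9,378: Okafor 877,052.49 → $877,052; Ibarra 451,006.94 → $451,007; Bergstrom 1,332,030.57 → $1,332,031.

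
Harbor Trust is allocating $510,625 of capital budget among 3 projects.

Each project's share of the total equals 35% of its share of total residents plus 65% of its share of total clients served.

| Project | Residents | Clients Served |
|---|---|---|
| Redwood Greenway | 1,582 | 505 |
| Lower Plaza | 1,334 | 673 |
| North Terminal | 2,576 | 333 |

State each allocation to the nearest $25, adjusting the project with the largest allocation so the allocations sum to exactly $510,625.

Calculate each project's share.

Redwood Greenway: $162,400; Lower Plaza: $191,250; North Terminal: $156,975

Residents total 5,492; clients served total 1,511.
Composite weights (35% residents + 65% clients served): Redwood Greenway 0.3181; Lower Plaza 0.3745; North Terminal 0.3074.
Proportional shares: Redwood Greenway 162,409.19; Lower Plaza 191,241.74; North Terminal 156,974.07.
After rounding ($25): Redwood Greenway $162,400; Lower Plaza $191,250; North Terminal $156,975. Sum = $510,625.
Sum already equals the total — no adjustment.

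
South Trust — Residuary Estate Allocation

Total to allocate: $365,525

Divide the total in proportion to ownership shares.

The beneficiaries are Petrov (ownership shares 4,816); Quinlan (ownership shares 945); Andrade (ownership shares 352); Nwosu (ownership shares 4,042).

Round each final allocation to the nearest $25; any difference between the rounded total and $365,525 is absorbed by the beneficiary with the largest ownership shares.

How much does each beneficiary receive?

Petrov: $173,325 · Quinlan: $34,025 · Andrade: $12,675 · Nwosu: $145,500

Ownership shares total: 4,816 + 945 + 352 + 4,042 = 10,155.
Unrounded shares: Petrov 173,349.92; Quinlan 34,014.88; Andrade 12,670.09; Nwosu 145,490.11.
After rounding ($25): Petrov $173,350; Quinlan $34,025; Andrade $12,675; Nwosu $145,500. Sum = $365,550.
Difference $365,525 − $365,550 = −$25 applied to largest ownership shares (Petrov): Petrov becomes $173,325.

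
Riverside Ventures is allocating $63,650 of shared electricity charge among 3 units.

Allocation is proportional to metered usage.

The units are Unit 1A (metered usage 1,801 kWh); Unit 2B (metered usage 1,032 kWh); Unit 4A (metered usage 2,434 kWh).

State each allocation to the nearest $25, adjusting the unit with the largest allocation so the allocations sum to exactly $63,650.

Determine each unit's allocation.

Sum of metered usage: 5,267.
Raw shares: Unit 1A 1,801/5,267 × $63,650 = 21,764.51; Unit 2B 1,032/5,267 × $63,650 = 12,471.39; Unit 4A 2,434/5,267 × $63,650 = 29,414.11.
Rounded to nearest $25: Unit 1A $21,775; Unit 2B $12,475; Unit 4A $29,425. Sum = $63,675.
Difference $63,650 − $63,675 = −$25 applied to largest allocation (Unit 4A): Unit 4A becomes $29,400.

Unit 1A: $21,775 | Unit 2B: $12,475 | Unit 4A: $29,400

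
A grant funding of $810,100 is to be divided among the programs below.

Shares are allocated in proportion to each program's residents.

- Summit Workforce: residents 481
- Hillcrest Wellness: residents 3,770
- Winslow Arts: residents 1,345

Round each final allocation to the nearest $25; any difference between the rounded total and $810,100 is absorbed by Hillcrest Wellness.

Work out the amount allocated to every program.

Summit Workforce: $69,625; Hillcrest Wellness: $545,775; Winslow Arts: $194,700

Residents total: 5,596.
Proportional shares: Summit Workforce 481/5,596 × $810,100 = 69,631.54; Hillcrest Wellness 3,770/5,596 × $810,100 = 545,760.72; Winslow Arts 1,345/5,596 × $810,100 = 194,707.74.
At nearest $25: Summit Workforce $69,625; Hillcrest Wellness $545,750; Winslow Arts $194,700. Sum = $810,075.
Difference $810,100 − $810,075 = +$25 applied to Hillcrest Wellness: Hillcrest Wellness becomes $545,775.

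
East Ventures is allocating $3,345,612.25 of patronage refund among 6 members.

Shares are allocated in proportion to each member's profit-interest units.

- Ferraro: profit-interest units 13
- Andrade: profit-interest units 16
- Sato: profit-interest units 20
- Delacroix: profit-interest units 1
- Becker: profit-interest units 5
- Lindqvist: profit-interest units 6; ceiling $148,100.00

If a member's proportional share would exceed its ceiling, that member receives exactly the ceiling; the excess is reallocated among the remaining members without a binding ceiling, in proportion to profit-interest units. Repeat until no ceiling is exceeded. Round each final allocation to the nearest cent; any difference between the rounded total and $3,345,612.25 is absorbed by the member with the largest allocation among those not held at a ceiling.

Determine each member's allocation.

Combined profit-interest units = 61.
Pro-rata shares before constraints: Ferraro 712,999.3320; Andrade 877,537.6393; Sato 1,096,922.0492; Delacroix 54,846.1025; Becker 274,230.5123; Lindqvist 329,076.6148.
Cap binds for Lindqvist ($148,100.00); balance $3,197,512.25 reallocated over remaining profit-interest units 55.
Redistributed shares: Ferraro 755,775.6227 → $755,775.62; Andrade 930,185.3818 → $930,185.38; Sato 1,162,731.7273 → $1,162,731.73; Delacroix 58,136.5864 → $58,136.59; Becker 290,682.9318 → $290,682.93.

Ferraro: $755,775.62 | Andrade: $930,185.38 | Sato: $1,162,731.73 | Delacroix: $58,136.59 | Becker: $290,682.93 | Lindqvist: $148,100.00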